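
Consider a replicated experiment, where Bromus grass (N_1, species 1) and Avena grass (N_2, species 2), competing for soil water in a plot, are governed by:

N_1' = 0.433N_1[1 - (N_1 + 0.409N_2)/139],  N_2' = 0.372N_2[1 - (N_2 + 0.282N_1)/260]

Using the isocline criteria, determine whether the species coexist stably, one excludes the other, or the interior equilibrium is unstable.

stable coexistence

Compare the nullcline intercepts: K1/α12 = 139/0.409 = 340 > K2 = 260; K2/α21 = 260/0.282 = 922 > K1 = 139.
Since both inequalities hold, each species can invade when rare, so the interior equilibrium is stable.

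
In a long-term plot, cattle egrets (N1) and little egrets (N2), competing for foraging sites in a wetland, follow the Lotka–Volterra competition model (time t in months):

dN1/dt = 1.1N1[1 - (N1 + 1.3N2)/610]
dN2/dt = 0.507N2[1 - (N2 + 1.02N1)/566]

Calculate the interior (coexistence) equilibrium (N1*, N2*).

Setting both brackets to zero gives the nullclines N1 + 1.3N2 = 610 and 1.02N1 + N2 = 566.
Substituting N2 = 566 - 1.02N1 into the first: N1(1 - 1.3·1.02) = 610 - 1.3·566.
So N1* = -126/-0.326 = 386, and then N2* = 566 - 1.02·386 = 172.

N1* ≈ 386, N2* ≈ 172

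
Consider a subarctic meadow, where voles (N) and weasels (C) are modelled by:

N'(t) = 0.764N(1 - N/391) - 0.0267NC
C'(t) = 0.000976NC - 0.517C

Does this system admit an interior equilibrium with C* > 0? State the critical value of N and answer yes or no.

Threshold N = 530; K < 530, so no, the predator goes extinct.

The predator equation gives dC/dt > 0 only when N > 0.517/0.000976 = 530.
Without the predator, N → K = 391. Since 391 < 530, the predator cannot invade.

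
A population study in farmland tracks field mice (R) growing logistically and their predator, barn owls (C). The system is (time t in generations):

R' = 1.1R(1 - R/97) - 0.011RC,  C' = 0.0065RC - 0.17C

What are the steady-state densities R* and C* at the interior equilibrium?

R* ≈ 26.2, C* ≈ 73

From dC/dt = 0 with C > 0: 0.0065R* = 0.17, so R* = 26.2.
Substitute into dR/dt = 0: 1.1(1 - 26.2/97) = 0.011C*.
The bracket is 0.73, giving C* = 0.803/0.011 = 73.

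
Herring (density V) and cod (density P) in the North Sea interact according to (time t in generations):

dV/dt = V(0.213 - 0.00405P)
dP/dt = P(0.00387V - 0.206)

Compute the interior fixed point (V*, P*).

Set dP/dt = 0 with P > 0: 0.00387V - 0.206 = 0, so V* = 0.206/0.00387 = 53.2.
Set dV/dt = 0 with V > 0: 0.213 - 0.00405P = 0, so P* = 0.213/0.00405 = 52.6.

V* ≈ 53.2, P* ≈ 52.6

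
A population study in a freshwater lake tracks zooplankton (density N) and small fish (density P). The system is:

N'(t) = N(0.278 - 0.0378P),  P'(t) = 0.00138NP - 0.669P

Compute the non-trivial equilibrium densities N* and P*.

N* ≈ 485, P* ≈ 7.35

Set dP/dt = 0 with P > 0: 0.00138N - 0.669 = 0, so N* = 0.669/0.00138 = 485.
Set dN/dt = 0 with N > 0: 0.278 - 0.0378P = 0, so P* = 0.278/0.0378 = 7.35.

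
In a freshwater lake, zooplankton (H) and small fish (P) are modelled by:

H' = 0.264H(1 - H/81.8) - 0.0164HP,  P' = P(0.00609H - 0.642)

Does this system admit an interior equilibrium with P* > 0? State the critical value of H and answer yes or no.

Threshold H = 105; K < 105, so no, the predator goes extinct.

The predator equation gives dP/dt > 0 only when H > 0.642/0.00609 = 105.
Without the predator, H → K = 81.8. Since 81.8 < 105, the predator cannot invade.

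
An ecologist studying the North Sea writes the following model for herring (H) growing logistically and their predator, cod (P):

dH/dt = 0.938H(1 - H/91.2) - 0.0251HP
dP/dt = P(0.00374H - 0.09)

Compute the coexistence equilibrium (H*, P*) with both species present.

From dP/dt = 0 with P > 0: 0.00374H* = 0.09, so H* = 24.1.
Substitute into dH/dt = 0: 0.938(1 - 24.1/91.2) = 0.0251P*.
The bracket is 0.736, giving P* = 0.69/0.0251 = 27.5.

H* ≈ 24.1, P* ≈ 27.5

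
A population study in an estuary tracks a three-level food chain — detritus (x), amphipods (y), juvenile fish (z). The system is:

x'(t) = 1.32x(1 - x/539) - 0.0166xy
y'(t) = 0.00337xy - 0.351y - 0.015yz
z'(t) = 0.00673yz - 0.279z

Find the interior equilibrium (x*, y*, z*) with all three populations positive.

x* ≈ 258, y* ≈ 41.5, z* ≈ 34.6

From dz/dt = 0: 0.00673y* = 0.279, so y* = 41.5.
From dx/dt = 0: 1.32(1 - x*/539) = 0.0166·41.5, giving x* = 539·(1 - 0.521) = 258.
From dy/dt = 0: 0.00337·258 - 0.351 = 0.015z*, so z* = 0.518/0.015 = 34.6.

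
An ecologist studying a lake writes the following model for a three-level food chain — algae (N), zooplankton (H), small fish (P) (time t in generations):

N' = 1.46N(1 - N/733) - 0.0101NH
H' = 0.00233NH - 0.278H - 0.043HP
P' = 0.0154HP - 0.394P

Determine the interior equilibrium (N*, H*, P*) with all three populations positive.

From dP/dt = 0: 0.0154H* = 0.394, so H* = 25.6.
From dN/dt = 0: 1.46(1 - N*/733) = 0.0101·25.6, giving N* = 733·(1 - 0.177) = 603.
From dH/dt = 0: 0.00233·603 - 0.278 = 0.043P*, so P* = 1.13/0.043 = 26.2.

N* ≈ 603, H* ≈ 25.6, P* ≈ 26.2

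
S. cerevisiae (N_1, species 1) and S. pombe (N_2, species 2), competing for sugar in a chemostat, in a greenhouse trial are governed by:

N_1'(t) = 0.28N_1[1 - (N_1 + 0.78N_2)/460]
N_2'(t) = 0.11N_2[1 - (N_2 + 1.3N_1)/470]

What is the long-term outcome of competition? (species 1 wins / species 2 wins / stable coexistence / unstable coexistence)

species 1 excludes species 2

Compare the nullcline intercepts: K1/α12 = 460/0.78 = 590 > K2 = 470; K2/α21 = 470/1.3 = 362 < K1 = 460.
Since the inequalities point opposite ways, species 1 can invade but species 2 cannot.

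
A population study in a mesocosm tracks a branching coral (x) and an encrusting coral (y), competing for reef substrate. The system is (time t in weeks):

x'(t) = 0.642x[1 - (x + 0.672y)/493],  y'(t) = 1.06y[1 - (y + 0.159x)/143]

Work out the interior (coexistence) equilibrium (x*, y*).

x* ≈ 444, y* ≈ 72.3

Setting both brackets to zero gives the nullclines x + 0.672y = 493 and 0.159x + y = 143.
Substituting y = 143 - 0.159x into the first: x(1 - 0.672·0.159) = 493 - 0.672·143.
So x* = 397/0.893 = 444, and then y* = 143 - 0.159·444 = 72.3.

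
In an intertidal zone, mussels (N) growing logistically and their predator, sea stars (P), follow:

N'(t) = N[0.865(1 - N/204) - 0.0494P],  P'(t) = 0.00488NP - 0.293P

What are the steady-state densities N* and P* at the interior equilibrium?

N* ≈ 60, P* ≈ 12.4

From dP/dt = 0 with P > 0: 0.00488N* = 0.293, so N* = 60.
Substitute into dN/dt = 0: 0.865(1 - 60/204) = 0.0494P*.
The bracket is 0.706, giving P* = 0.61/0.0494 = 12.4.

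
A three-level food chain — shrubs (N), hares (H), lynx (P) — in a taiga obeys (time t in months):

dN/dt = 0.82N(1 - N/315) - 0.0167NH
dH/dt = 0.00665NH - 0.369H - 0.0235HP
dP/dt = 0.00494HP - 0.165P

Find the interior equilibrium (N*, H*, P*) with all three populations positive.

N* ≈ 101, H* ≈ 33.4, P* ≈ 12.8

From dP/dt = 0: 0.00494H* = 0.165, so H* = 33.4.
From dN/dt = 0: 0.82(1 - N*/315) = 0.0167·33.4, giving N* = 315·(1 - 0.68) = 101.
From dH/dt = 0: 0.00665·101 - 0.369 = 0.0235P*, so P* = 0.301/0.0235 = 12.8.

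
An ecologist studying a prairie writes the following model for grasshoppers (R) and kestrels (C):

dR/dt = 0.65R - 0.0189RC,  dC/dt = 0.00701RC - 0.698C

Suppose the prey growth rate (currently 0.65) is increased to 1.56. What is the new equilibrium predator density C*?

C* ≈ 82.5

At the interior fixed point, setting dR/dt = 0 with R > 0 fixes C* = (prey growth rate)/(RC coefficient) — independent of the other coefficients.
With the change, C* = 1.56/0.0189 = 82.5; it rises from 34.4.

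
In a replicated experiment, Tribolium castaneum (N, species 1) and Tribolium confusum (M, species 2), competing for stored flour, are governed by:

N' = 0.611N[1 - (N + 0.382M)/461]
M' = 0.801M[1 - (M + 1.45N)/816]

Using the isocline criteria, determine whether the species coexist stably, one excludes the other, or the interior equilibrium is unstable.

stable coexistence

Compare the nullcline intercepts: K1/α12 = 461/0.382 = 1210 > K2 = 816; K2/α21 = 816/1.45 = 563 > K1 = 461.
Since both inequalities hold, each species can invade when rare, so the interior equilibrium is stable.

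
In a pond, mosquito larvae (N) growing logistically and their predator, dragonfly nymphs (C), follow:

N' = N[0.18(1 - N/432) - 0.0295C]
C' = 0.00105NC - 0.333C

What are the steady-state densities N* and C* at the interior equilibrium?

From dC/dt = 0 with C > 0: 0.00105N* = 0.333, so N* = 317.
Substitute into dN/dt = 0: 0.18(1 - 317/432) = 0.0295C*.
The bracket is 0.266, giving C* = 0.0479/0.0295 = 1.62.

N* ≈ 317, C* ≈ 1.62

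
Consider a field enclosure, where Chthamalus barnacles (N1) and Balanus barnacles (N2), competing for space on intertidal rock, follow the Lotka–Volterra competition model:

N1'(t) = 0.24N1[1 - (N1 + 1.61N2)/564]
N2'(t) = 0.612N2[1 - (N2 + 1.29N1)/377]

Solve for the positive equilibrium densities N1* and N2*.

N1* ≈ 39.9, N2* ≈ 326

Setting both brackets to zero gives the nullclines N1 + 1.61N2 = 564 and 1.29N1 + N2 = 377.
Substituting N2 = 377 - 1.29N1 into the first: N1(1 - 1.61·1.29) = 564 - 1.61·377.
So N1* = -43/-1.08 = 39.9, and then N2* = 377 - 1.29·39.9 = 326.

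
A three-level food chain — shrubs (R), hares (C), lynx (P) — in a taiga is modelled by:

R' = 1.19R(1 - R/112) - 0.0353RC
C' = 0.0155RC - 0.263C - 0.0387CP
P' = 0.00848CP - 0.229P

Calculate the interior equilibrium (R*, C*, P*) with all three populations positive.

R* ≈ 22.3, C* ≈ 27, P* ≈ 2.13

From dP/dt = 0: 0.00848C* = 0.229, so C* = 27.
From dR/dt = 0: 1.19(1 - R*/112) = 0.0353·27, giving R* = 112·(1 - 0.801) = 22.3.
From dC/dt = 0: 0.0155·22.3 - 0.263 = 0.0387P*, so P* = 0.0824/0.0387 = 2.13.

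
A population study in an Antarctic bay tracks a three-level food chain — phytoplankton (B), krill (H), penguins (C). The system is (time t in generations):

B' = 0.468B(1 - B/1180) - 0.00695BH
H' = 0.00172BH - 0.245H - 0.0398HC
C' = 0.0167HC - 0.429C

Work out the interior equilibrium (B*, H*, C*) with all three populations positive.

B* ≈ 730, H* ≈ 25.7, C* ≈ 25.4

From dC/dt = 0: 0.0167H* = 0.429, so H* = 25.7.
From dB/dt = 0: 0.468(1 - B*/1180) = 0.00695·25.7, giving B* = 1180·(1 - 0.381) = 730.
From dH/dt = 0: 0.00172·730 - 0.245 = 0.0398C*, so C* = 1.01/0.0398 = 25.4.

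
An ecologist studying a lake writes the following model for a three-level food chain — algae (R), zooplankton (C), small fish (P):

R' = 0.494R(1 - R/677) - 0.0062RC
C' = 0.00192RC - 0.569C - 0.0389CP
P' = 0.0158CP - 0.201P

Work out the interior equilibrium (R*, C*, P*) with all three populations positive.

R* ≈ 569, C* ≈ 12.7, P* ≈ 13.5

From dP/dt = 0: 0.0158C* = 0.201, so C* = 12.7.
From dR/dt = 0: 0.494(1 - R*/677) = 0.0062·12.7, giving R* = 677·(1 - 0.16) = 569.
From dC/dt = 0: 0.00192·569 - 0.569 = 0.0389P*, so P* = 0.523/0.0389 = 13.5.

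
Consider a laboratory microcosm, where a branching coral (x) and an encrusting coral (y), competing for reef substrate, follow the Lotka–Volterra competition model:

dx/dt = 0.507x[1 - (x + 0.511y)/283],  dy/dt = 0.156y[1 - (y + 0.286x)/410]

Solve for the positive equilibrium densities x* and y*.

Setting both brackets to zero gives the nullclines x + 0.511y = 283 and 0.286x + y = 410.
Substituting y = 410 - 0.286x into the first: x(1 - 0.511·0.286) = 283 - 0.511·410.
So x* = 73.5/0.854 = 86.1, and then y* = 410 - 0.286·86.1 = 385.

x* ≈ 86.1, y* ≈ 385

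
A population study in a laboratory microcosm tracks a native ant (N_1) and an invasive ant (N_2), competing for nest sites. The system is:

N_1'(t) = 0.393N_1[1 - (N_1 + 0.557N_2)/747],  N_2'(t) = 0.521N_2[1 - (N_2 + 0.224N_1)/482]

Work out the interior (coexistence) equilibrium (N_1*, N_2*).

Setting both brackets to zero gives the nullclines N_1 + 0.557N_2 = 747 and 0.224N_1 + N_2 = 482.
Substituting N_2 = 482 - 0.224N_1 into the first: N_1(1 - 0.557·0.224) = 747 - 0.557·482.
So N_1* = 479/0.875 = 547, and then N_2* = 482 - 0.224·547 = 360.

N_1* ≈ 547, N_2* ≈ 360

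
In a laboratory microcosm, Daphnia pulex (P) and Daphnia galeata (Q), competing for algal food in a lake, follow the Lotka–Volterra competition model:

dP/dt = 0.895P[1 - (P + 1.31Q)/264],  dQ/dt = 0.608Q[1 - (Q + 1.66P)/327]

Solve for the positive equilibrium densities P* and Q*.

Setting both brackets to zero gives the nullclines P + 1.31Q = 264 and 1.66P + Q = 327.
Substituting Q = 327 - 1.66P into the first: P(1 - 1.31·1.66) = 264 - 1.31·327.
So P* = -164/-1.17 = 140, and then Q* = 327 - 1.66·140 = 94.7.

P* ≈ 140, Q* ≈ 94.7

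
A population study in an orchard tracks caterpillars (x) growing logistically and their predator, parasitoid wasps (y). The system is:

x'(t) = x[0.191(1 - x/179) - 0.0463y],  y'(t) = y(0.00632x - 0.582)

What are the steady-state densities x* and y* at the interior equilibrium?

From dy/dt = 0 with y > 0: 0.00632x* = 0.582, so x* = 92.1.
Substitute into dx/dt = 0: 0.191(1 - 92.1/179) = 0.0463y*.
The bracket is 0.486, giving y* = 0.0927/0.0463 = 2.

x* ≈ 92.1, y* ≈ 2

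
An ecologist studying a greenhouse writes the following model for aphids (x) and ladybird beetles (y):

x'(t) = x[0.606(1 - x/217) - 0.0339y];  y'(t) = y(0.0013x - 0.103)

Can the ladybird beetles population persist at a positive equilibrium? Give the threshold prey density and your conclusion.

The predator equation gives dy/dt > 0 only when x > 0.103/0.0013 = 79.2.
Without the predator, x → K = 217. Since 217 > 79.2, the predator can invade and persist.

Threshold x = 79.2; K > 79.2, so yes, the predator persists.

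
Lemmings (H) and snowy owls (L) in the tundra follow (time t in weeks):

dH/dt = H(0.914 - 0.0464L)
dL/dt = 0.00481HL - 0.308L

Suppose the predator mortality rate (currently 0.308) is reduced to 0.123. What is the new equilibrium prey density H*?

H* ≈ 25.6

At the interior fixed point, setting dL/dt = 0 with L > 0 fixes H* = (predator death rate)/(HL coefficient) — independent of the other coefficients.
With the change, H* = 0.123/0.00481 = 25.6; it falls from 64.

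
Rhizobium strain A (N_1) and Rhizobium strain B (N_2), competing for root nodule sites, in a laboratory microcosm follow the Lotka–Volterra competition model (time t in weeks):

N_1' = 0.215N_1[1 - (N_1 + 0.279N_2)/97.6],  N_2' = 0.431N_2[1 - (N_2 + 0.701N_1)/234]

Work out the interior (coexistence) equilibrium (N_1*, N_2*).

Setting both brackets to zero gives the nullclines N_1 + 0.279N_2 = 97.6 and 0.701N_1 + N_2 = 234.
Substituting N_2 = 234 - 0.701N_1 into the first: N_1(1 - 0.279·0.701) = 97.6 - 0.279·234.
So N_1* = 32.3/0.804 = 40.2, and then N_2* = 234 - 0.701·40.2 = 206.

N_1* ≈ 40.2, N_2* ≈ 206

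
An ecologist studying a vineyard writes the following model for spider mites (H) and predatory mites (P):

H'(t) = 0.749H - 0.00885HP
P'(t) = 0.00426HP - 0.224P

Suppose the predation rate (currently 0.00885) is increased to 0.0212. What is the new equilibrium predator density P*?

At the interior fixed point, setting dH/dt = 0 with H > 0 fixes P* = (prey growth rate)/(HP coefficient) — independent of the other coefficients.
With the change, P* = 0.749/0.0212 = 35.3; it falls from 84.6.

P* ≈ 35.3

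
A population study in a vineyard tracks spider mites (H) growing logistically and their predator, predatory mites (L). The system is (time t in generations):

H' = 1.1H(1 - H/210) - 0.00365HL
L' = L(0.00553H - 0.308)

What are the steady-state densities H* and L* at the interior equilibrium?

H* ≈ 55.7, L* ≈ 221

From dL/dt = 0 with L > 0: 0.00553H* = 0.308, so H* = 55.7.
Substitute into dH/dt = 0: 1.1(1 - 55.7/210) = 0.00365L*.
The bracket is 0.735, giving L* = 0.808/0.00365 = 221.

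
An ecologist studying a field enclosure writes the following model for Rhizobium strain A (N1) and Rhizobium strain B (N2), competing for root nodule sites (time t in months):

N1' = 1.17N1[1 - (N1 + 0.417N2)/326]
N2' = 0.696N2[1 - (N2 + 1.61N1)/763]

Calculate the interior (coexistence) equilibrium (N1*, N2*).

Setting both brackets to zero gives the nullclines N1 + 0.417N2 = 326 and 1.61N1 + N2 = 763.
Substituting N2 = 763 - 1.61N1 into the first: N1(1 - 0.417·1.61) = 326 - 0.417·763.
So N1* = 7.83/0.329 = 23.8, and then N2* = 763 - 1.61·23.8 = 725.

N1* ≈ 23.8, N2* ≈ 725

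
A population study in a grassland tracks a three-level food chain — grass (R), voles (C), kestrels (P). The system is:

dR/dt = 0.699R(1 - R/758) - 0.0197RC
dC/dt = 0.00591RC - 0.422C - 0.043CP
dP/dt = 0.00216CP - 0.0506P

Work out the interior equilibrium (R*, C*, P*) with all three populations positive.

From dP/dt = 0: 0.00216C* = 0.0506, so C* = 23.4.
From dR/dt = 0: 0.699(1 - R*/758) = 0.0197·23.4, giving R* = 758·(1 - 0.66) = 258.
From dC/dt = 0: 0.00591·258 - 0.422 = 0.043P*, so P* = 1.1/0.043 = 25.6.

R* ≈ 258, C* ≈ 23.4, P* ≈ 25.6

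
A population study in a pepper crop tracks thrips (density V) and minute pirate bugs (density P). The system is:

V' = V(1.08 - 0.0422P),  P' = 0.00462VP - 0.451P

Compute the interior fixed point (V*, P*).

V* ≈ 97.6, P* ≈ 25.6

Set dP/dt = 0 with P > 0: 0.00462V - 0.451 = 0, so V* = 0.451/0.00462 = 97.6.
Set dV/dt = 0 with V > 0: 1.08 - 0.0422P = 0, so P* = 1.08/0.0422 = 25.6.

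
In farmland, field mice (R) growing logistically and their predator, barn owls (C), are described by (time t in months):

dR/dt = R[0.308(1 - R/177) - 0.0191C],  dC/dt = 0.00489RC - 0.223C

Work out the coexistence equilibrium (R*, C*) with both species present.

R* ≈ 45.6, C* ≈ 12

From dC/dt = 0 with C > 0: 0.00489R* = 0.223, so R* = 45.6.
Substitute into dR/dt = 0: 0.308(1 - 45.6/177) = 0.0191C*.
The bracket is 0.742, giving C* = 0.229/0.0191 = 12.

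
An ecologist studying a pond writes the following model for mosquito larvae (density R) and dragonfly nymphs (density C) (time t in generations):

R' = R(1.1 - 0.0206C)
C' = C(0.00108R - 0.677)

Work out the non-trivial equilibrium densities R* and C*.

R* ≈ 627, C* ≈ 53.4

Set dC/dt = 0 with C > 0: 0.00108R - 0.677 = 0, so R* = 0.677/0.00108 = 627.
Set dR/dt = 0 with R > 0: 1.1 - 0.0206C = 0, so C* = 1.1/0.0206 = 53.4.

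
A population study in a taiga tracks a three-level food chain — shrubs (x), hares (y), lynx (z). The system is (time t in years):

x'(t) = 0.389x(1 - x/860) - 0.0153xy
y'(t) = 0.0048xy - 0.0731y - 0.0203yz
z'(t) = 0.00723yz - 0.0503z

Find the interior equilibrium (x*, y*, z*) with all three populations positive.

From dz/dt = 0: 0.00723y* = 0.0503, so y* = 6.96.
From dx/dt = 0: 0.389(1 - x*/860) = 0.0153·6.96, giving x* = 860·(1 - 0.274) = 625.
From dy/dt = 0: 0.0048·625 - 0.0731 = 0.0203z*, so z* = 2.93/0.0203 = 144.

x* ≈ 625, y* ≈ 6.96, z* ≈ 144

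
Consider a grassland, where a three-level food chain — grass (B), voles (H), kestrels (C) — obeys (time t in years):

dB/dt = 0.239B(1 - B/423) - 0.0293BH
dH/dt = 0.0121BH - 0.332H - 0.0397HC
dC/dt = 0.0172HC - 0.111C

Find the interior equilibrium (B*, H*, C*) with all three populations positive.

From dC/dt = 0: 0.0172H* = 0.111, so H* = 6.45.
From dB/dt = 0: 0.239(1 - B*/423) = 0.0293·6.45, giving B* = 423·(1 - 0.791) = 88.3.
From dH/dt = 0: 0.0121·88.3 - 0.332 = 0.0397C*, so C* = 0.737/0.0397 = 18.6.

B* ≈ 88.3, H* ≈ 6.45, C* ≈ 18.6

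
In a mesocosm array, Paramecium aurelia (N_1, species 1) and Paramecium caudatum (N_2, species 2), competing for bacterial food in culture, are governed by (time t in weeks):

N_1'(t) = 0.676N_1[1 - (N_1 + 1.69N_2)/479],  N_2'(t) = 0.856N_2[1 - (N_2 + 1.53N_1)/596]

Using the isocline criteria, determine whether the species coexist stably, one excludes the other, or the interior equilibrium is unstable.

Compare the nullcline intercepts: K1/α12 = 479/1.69 = 283 < K2 = 596; K2/α21 = 596/1.53 = 390 < K1 = 479.
Since both are reversed, neither can invade when rare; the interior point is a saddle.

unstable coexistence (outcome depends on initial conditions)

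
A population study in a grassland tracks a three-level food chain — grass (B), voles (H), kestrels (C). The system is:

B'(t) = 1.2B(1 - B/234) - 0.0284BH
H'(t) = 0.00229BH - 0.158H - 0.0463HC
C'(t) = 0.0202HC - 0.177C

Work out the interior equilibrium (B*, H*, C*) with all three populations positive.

From dC/dt = 0: 0.0202H* = 0.177, so H* = 8.76.
From dB/dt = 0: 1.2(1 - B*/234) = 0.0284·8.76, giving B* = 234·(1 - 0.207) = 185.
From dH/dt = 0: 0.00229·185 - 0.158 = 0.0463C*, so C* = 0.267/0.0463 = 5.76.

B* ≈ 185, H* ≈ 8.76, C* ≈ 5.76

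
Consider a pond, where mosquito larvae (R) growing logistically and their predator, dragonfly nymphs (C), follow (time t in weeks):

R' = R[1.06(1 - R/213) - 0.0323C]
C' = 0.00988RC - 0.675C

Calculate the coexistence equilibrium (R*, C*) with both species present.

R* ≈ 68.3, C* ≈ 22.3

From dC/dt = 0 with C > 0: 0.00988R* = 0.675, so R* = 68.3.
Substitute into dR/dt = 0: 1.06(1 - 68.3/213) = 0.0323C*.
The bracket is 0.679, giving C* = 0.72/0.0323 = 22.3.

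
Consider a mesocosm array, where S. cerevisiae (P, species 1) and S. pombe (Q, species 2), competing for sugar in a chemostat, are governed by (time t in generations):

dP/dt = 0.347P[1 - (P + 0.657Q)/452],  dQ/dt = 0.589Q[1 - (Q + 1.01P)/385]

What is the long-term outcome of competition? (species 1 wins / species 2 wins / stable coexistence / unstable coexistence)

Compare the nullcline intercepts: K1/α12 = 452/0.657 = 688 > K2 = 385; K2/α21 = 385/1.01 = 381 < K1 = 452.
Since the inequalities point opposite ways, species 1 can invade but species 2 cannot.

species 1 excludes species 2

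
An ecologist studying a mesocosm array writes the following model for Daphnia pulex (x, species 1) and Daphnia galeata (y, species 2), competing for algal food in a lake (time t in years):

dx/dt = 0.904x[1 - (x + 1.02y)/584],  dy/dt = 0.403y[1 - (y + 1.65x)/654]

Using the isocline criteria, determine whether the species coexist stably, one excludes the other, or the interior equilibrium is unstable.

unstable coexistence (outcome depends on initial conditions)

Compare the nullcline intercepts: K1/α12 = 584/1.02 = 573 < K2 = 654; K2/α21 = 654/1.65 = 396 < K1 = 584.
Since both are reversed, neither can invade when rare; the interior point is a saddle.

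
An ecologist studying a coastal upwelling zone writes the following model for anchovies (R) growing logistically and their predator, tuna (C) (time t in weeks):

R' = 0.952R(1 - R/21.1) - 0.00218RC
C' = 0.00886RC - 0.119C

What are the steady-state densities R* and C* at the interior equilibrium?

From dC/dt = 0 with C > 0: 0.00886R* = 0.119, so R* = 13.4.
Substitute into dR/dt = 0: 0.952(1 - 13.4/21.1) = 0.00218C*.
The bracket is 0.363, giving C* = 0.346/0.00218 = 159.

R* ≈ 13.4, C* ≈ 159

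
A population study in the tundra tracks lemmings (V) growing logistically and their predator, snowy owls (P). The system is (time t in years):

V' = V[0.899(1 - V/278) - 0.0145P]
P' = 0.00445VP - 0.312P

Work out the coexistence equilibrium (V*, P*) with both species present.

V* ≈ 70.1, P* ≈ 46.4

From dP/dt = 0 with P > 0: 0.00445V* = 0.312, so V* = 70.1.
Substitute into dV/dt = 0: 0.899(1 - 70.1/278) = 0.0145P*.
The bracket is 0.748, giving P* = 0.672/0.0145 = 46.4.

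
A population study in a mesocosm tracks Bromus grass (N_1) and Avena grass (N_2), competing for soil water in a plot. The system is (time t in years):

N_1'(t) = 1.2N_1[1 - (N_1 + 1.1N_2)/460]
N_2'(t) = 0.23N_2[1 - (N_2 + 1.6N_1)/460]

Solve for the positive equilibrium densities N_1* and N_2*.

N_1* ≈ 60.5, N_2* ≈ 363

Setting both brackets to zero gives the nullclines N_1 + 1.1N_2 = 460 and 1.6N_1 + N_2 = 460.
Substituting N_2 = 460 - 1.6N_1 into the first: N_1(1 - 1.1·1.6) = 460 - 1.1·460.
So N_1* = -46/-0.76 = 60.5, and then N_2* = 460 - 1.6·60.5 = 363.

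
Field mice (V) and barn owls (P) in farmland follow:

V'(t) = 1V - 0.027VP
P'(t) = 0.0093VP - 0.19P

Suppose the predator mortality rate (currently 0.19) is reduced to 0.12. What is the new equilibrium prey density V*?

At the interior fixed point, setting dP/dt = 0 with P > 0 fixes V* = (predator death rate)/(VP coefficient) — independent of the other coefficients.
With the change, V* = 0.12/0.0093 = 12.9; it falls from 20.4.

V* ≈ 12.9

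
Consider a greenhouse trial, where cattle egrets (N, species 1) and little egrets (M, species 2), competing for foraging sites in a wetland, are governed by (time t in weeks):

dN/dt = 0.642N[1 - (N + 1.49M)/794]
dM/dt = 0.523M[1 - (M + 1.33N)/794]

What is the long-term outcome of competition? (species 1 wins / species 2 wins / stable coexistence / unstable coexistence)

unstable coexistence (outcome depends on initial conditions)

Compare the nullcline intercepts: K1/α12 = 794/1.49 = 533 < K2 = 794; K2/α21 = 794/1.33 = 597 < K1 = 794.
Since both are reversed, neither can invade when rare; the interior point is a saddle.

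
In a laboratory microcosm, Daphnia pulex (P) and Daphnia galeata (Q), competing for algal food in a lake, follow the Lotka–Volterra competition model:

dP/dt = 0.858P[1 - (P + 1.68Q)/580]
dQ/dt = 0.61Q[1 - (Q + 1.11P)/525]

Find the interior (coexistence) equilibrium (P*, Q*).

Setting both brackets to zero gives the nullclines P + 1.68Q = 580 and 1.11P + Q = 525.
Substituting Q = 525 - 1.11P into the first: P(1 - 1.68·1.11) = 580 - 1.68·525.
So P* = -302/-0.865 = 349, and then Q* = 525 - 1.11·349 = 137.

P* ≈ 349, Q* ≈ 137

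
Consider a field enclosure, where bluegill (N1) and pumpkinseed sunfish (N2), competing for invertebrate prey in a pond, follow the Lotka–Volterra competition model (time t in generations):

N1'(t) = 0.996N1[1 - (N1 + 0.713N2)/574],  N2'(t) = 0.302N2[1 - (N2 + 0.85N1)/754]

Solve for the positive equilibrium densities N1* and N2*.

Setting both brackets to zero gives the nullclines N1 + 0.713N2 = 574 and 0.85N1 + N2 = 754.
Substituting N2 = 754 - 0.85N1 into the first: N1(1 - 0.713·0.85) = 574 - 0.713·754.
So N1* = 36.4/0.394 = 92.4, and then N2* = 754 - 0.85·92.4 = 675.

N1* ≈ 92.4, N2* ≈ 675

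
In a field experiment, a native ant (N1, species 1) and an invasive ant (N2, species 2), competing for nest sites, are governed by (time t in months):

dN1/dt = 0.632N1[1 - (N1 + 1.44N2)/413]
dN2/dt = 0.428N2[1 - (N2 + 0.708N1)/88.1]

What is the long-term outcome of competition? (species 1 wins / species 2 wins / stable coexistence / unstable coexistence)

species 1 excludes species 2

Compare the nullcline intercepts: K1/α12 = 413/1.44 = 287 > K2 = 88.1; K2/α21 = 88.1/0.708 = 124 < K1 = 413.
Since the inequalities point opposite ways, species 1 can invade but species 2 cannot.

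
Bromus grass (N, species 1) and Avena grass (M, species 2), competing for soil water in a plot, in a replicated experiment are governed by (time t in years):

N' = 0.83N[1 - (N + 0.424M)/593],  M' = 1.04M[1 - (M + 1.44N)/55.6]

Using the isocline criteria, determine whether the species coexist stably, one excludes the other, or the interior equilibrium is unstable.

species 1 excludes species 2

Compare the nullcline intercepts: K1/α12 = 593/0.424 = 1400 > K2 = 55.6; K2/α21 = 55.6/1.44 = 38.6 < K1 = 593.
Since the inequalities point opposite ways, species 1 can invade but species 2 cannot.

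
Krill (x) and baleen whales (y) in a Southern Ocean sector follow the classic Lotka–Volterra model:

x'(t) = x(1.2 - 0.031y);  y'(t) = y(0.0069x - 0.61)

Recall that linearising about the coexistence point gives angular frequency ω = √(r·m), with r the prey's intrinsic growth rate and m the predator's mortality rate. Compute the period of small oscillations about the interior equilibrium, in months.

T ≈ 7.34 months

Here r = 1.2 and m = 0.61, so r·m = 0.732.
ω = √0.732 = 0.856 per month, hence T = 2π/ω ≈ 7.34 months.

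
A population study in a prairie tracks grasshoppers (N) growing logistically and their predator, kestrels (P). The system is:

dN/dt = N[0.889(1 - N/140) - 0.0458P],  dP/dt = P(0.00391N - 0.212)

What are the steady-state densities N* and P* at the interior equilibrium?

From dP/dt = 0 with P > 0: 0.00391N* = 0.212, so N* = 54.2.
Substitute into dN/dt = 0: 0.889(1 - 54.2/140) = 0.0458P*.
The bracket is 0.613, giving P* = 0.545/0.0458 = 11.9.

N* ≈ 54.2, P* ≈ 11.9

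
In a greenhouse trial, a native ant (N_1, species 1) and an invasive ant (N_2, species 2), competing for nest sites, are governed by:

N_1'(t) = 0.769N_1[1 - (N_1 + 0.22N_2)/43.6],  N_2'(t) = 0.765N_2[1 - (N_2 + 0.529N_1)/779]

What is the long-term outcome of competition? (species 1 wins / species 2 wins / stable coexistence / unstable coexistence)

species 2 excludes species 1

Compare the nullcline intercepts: K1/α12 = 43.6/0.22 = 198 < K2 = 779; K2/α21 = 779/0.529 = 1470 > K1 = 43.6.
Since the inequalities point opposite ways, species 2 can invade but species 1 cannot.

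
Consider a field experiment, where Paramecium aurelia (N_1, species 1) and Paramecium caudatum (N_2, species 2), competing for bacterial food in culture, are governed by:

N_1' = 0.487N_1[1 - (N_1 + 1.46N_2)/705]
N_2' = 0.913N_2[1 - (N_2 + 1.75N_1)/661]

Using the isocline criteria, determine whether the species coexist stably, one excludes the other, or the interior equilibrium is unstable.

unstable coexistence (outcome depends on initial conditions)

Compare the nullcline intercepts: K1/α12 = 705/1.46 = 483 < K2 = 661; K2/α21 = 661/1.75 = 378 < K1 = 705.
Since both are reversed, neither can invade when rare; the interior point is a saddle.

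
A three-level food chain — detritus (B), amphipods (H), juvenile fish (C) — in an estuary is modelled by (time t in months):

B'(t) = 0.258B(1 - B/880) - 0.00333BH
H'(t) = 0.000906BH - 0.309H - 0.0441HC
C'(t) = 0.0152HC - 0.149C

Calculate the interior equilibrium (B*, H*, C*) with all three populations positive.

B* ≈ 769, H* ≈ 9.8, C* ≈ 8.78

From dC/dt = 0: 0.0152H* = 0.149, so H* = 9.8.
From dB/dt = 0: 0.258(1 - B*/880) = 0.00333·9.8, giving B* = 880·(1 - 0.127) = 769.
From dH/dt = 0: 0.000906·769 - 0.309 = 0.0441C*, so C* = 0.387/0.0441 = 8.78.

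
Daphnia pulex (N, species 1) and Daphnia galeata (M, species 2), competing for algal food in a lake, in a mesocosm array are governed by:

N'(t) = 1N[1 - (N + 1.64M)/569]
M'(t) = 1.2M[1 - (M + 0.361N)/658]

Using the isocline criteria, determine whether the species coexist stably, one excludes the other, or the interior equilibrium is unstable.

Compare the nullcline intercepts: K1/α12 = 569/1.64 = 347 < K2 = 658; K2/α21 = 658/0.361 = 1820 > K1 = 569.
Since the inequalities point opposite ways, species 2 can invade but species 1 cannot.

species 2 excludes species 1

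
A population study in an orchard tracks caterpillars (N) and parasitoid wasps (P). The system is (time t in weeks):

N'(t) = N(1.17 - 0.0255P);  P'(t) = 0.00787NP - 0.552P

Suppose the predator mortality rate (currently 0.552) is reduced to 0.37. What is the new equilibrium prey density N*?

N* ≈ 47

At the interior fixed point, setting dP/dt = 0 with P > 0 fixes N* = (predator death rate)/(NP coefficient) — independent of the other coefficients.
With the change, N* = 0.37/0.00787 = 47; it falls from 70.1.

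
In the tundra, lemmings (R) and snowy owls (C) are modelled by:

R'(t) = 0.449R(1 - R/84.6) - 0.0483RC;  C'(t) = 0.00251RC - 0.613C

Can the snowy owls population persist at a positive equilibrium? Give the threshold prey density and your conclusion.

Threshold R = 244; K < 244, so no, the predator goes extinct.

The predator equation gives dC/dt > 0 only when R > 0.613/0.00251 = 244.
Without the predator, R → K = 84.6. Since 84.6 < 244, the predator cannot invade.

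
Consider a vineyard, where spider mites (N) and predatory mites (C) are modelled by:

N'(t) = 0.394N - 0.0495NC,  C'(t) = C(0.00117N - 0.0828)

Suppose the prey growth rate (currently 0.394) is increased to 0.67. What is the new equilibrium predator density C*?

C* ≈ 13.5

At the interior fixed point, setting dN/dt = 0 with N > 0 fixes C* = (prey growth rate)/(NC coefficient) — independent of the other coefficients.
With the change, C* = 0.67/0.0495 = 13.5; it rises from 7.96.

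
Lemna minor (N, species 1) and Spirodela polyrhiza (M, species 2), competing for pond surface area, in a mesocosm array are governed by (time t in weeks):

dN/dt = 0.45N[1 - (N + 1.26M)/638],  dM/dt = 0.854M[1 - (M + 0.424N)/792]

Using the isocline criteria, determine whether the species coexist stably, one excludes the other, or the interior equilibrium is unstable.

species 2 excludes species 1

Compare the nullcline intercepts: K1/α12 = 638/1.26 = 506 < K2 = 792; K2/α21 = 792/0.424 = 1870 > K1 = 638.
Since the inequalities point opposite ways, species 2 can invade but species 1 cannot.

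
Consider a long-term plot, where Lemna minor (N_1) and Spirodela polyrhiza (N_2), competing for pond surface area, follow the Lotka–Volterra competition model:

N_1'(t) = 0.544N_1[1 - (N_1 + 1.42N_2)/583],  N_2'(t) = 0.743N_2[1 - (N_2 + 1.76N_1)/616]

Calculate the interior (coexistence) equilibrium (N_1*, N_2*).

Setting both brackets to zero gives the nullclines N_1 + 1.42N_2 = 583 and 1.76N_1 + N_2 = 616.
Substituting N_2 = 616 - 1.76N_1 into the first: N_1(1 - 1.42·1.76) = 583 - 1.42·616.
So N_1* = -292/-1.5 = 195, and then N_2* = 616 - 1.76·195 = 274.

N_1* ≈ 195, N_2* ≈ 274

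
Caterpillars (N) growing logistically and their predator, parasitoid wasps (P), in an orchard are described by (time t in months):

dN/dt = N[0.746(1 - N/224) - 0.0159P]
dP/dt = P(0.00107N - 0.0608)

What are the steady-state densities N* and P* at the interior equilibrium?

N* ≈ 56.8, P* ≈ 35

From dP/dt = 0 with P > 0: 0.00107N* = 0.0608, so N* = 56.8.
Substitute into dN/dt = 0: 0.746(1 - 56.8/224) = 0.0159P*.
The bracket is 0.746, giving P* = 0.557/0.0159 = 35.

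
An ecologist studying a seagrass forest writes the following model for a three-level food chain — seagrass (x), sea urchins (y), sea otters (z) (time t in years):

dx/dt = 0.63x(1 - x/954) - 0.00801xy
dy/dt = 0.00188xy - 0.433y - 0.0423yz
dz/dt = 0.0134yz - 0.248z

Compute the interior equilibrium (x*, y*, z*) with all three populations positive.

x* ≈ 730, y* ≈ 18.5, z* ≈ 22.2

From dz/dt = 0: 0.0134y* = 0.248, so y* = 18.5.
From dx/dt = 0: 0.63(1 - x*/954) = 0.00801·18.5, giving x* = 954·(1 - 0.235) = 730.
From dy/dt = 0: 0.00188·730 - 0.433 = 0.0423z*, so z* = 0.938/0.0423 = 22.2.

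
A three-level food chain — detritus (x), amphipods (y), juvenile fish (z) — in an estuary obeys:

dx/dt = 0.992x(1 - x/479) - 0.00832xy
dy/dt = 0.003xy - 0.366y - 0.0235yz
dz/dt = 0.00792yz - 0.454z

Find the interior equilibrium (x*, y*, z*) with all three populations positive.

x* ≈ 249, y* ≈ 57.3, z* ≈ 16.2

From dz/dt = 0: 0.00792y* = 0.454, so y* = 57.3.
From dx/dt = 0: 0.992(1 - x*/479) = 0.00832·57.3, giving x* = 479·(1 - 0.481) = 249.
From dy/dt = 0: 0.003·249 - 0.366 = 0.0235z*, so z* = 0.38/0.0235 = 16.2.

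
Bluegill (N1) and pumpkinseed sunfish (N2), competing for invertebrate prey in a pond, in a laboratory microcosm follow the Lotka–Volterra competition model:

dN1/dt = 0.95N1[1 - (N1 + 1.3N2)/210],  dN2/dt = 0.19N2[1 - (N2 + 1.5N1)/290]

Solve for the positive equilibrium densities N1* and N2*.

N1* ≈ 176, N2* ≈ 26.3

Setting both brackets to zero gives the nullclines N1 + 1.3N2 = 210 and 1.5N1 + N2 = 290.
Substituting N2 = 290 - 1.5N1 into the first: N1(1 - 1.3·1.5) = 210 - 1.3·290.
So N1* = -167/-0.95 = 176, and then N2* = 290 - 1.5·176 = 26.3.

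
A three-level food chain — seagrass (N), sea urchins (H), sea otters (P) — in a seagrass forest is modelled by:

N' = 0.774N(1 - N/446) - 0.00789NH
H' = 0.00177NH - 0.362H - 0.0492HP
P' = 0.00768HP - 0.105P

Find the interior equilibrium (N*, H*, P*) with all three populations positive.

From dP/dt = 0: 0.00768H* = 0.105, so H* = 13.7.
From dN/dt = 0: 0.774(1 - N*/446) = 0.00789·13.7, giving N* = 446·(1 - 0.139) = 384.
From dH/dt = 0: 0.00177·384 - 0.362 = 0.0492P*, so P* = 0.317/0.0492 = 6.45.

N* ≈ 384, H* ≈ 13.7, P* ≈ 6.45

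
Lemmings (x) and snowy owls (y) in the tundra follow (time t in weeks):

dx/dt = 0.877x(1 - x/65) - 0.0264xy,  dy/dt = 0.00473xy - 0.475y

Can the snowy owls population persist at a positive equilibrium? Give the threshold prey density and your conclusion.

Threshold x = 100; K < 100, so no, the predator goes extinct.

The predator equation gives dy/dt > 0 only when x > 0.475/0.00473 = 100.
Without the predator, x → K = 65. Since 65 < 100, the predator cannot invade.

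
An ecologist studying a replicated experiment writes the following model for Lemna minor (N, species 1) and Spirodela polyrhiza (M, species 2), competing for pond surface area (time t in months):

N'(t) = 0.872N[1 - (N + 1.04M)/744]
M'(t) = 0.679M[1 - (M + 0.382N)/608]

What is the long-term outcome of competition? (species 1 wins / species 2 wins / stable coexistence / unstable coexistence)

stable coexistence

Compare the nullcline intercepts: K1/α12 = 744/1.04 = 715 > K2 = 608; K2/α21 = 608/0.382 = 1590 > K1 = 744.
Since both inequalities hold, each species can invade when rare, so the interior equilibrium is stable.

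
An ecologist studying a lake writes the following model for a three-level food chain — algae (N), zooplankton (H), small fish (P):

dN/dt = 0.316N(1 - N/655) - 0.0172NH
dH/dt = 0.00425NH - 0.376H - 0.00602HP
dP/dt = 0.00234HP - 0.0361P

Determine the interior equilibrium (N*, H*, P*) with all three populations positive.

From dP/dt = 0: 0.00234H* = 0.0361, so H* = 15.4.
From dN/dt = 0: 0.316(1 - N*/655) = 0.0172·15.4, giving N* = 655·(1 - 0.84) = 105.
From dH/dt = 0: 0.00425·105 - 0.376 = 0.00602P*, so P* = 0.0702/0.00602 = 11.7.

N* ≈ 105, H* ≈ 15.4, P* ≈ 11.7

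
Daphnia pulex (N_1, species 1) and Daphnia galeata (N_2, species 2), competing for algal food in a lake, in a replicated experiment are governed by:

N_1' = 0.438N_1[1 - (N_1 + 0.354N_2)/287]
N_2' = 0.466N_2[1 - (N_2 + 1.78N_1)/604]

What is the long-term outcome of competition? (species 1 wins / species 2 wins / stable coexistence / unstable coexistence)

Compare the nullcline intercepts: K1/α12 = 287/0.354 = 811 > K2 = 604; K2/α21 = 604/1.78 = 339 > K1 = 287.
Since both inequalities hold, each species can invade when rare, so the interior equilibrium is stable.

stable coexistence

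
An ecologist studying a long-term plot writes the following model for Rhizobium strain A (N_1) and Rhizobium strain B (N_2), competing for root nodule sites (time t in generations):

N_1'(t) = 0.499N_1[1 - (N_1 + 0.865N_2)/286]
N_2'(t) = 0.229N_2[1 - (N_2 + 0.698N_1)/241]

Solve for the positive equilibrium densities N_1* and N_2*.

Setting both brackets to zero gives the nullclines N_1 + 0.865N_2 = 286 and 0.698N_1 + N_2 = 241.
Substituting N_2 = 241 - 0.698N_1 into the first: N_1(1 - 0.865·0.698) = 286 - 0.865·241.
So N_1* = 77.5/0.396 = 196, and then N_2* = 241 - 0.698·196 = 104.

N_1* ≈ 196, N_2* ≈ 104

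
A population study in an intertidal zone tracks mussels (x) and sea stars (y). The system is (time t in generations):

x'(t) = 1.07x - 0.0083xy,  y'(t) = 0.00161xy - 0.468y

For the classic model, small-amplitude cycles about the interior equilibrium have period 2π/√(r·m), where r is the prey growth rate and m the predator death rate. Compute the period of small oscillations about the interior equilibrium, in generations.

T ≈ 8.88 generations

Here r = 1.07 and m = 0.468, so r·m = 0.501.
ω = √0.501 = 0.708 per generation, hence T = 2π/ω ≈ 8.88 generations.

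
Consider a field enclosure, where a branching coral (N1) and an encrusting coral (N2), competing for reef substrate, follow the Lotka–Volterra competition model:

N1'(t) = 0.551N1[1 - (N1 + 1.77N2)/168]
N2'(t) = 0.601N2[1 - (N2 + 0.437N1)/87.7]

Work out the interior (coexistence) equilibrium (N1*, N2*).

N1* ≈ 56.4, N2* ≈ 63.1

Setting both brackets to zero gives the nullclines N1 + 1.77N2 = 168 and 0.437N1 + N2 = 87.7.
Substituting N2 = 87.7 - 0.437N1 into the first: N1(1 - 1.77·0.437) = 168 - 1.77·87.7.
So N1* = 12.8/0.227 = 56.4, and then N2* = 87.7 - 0.437·56.4 = 63.1.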